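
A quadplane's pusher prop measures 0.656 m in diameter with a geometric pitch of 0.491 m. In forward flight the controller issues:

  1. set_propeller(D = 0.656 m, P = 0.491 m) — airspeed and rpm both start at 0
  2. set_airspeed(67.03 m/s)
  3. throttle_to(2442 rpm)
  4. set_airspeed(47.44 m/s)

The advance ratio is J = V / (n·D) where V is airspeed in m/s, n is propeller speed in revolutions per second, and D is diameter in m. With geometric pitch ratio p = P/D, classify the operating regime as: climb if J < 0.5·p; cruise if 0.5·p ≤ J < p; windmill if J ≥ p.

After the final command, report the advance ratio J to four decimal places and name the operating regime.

J = 1.7768, regime = windmill

set_propeller: D = 0.656 m, P = 0.491 m (p = P/D = 0.748476); state ← (V=0, rpm=0)
set_airspeed(67.03): V ← 67.03 m/s
throttle_to(2442): rpm ← 2442
set_airspeed(47.44): V ← 47.44 m/s
final state: V = 47.44 m/s, rpm = 2442 → n = rpm/60 = 40.700000 rev/s
J = V / (n·D) = 47.44 / (40.700000 × 0.656) = 1.776832
regime bands: climb J<0.3742 | cruise [0.3742, 0.7485) | windmill J≥0.7485
J = 1.7768 → windmill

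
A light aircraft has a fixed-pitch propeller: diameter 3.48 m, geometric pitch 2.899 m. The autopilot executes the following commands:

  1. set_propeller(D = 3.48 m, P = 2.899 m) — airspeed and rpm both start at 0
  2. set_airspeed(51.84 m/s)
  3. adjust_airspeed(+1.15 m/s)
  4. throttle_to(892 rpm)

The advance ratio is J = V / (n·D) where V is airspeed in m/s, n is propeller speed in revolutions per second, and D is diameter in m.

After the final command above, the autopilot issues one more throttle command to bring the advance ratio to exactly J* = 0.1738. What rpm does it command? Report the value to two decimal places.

rpm = 5256.74

set_propeller: D = 3.48 m, P = 2.899 m (p = P/D = 0.833046); state ← (V=0, rpm=0)
set_airspeed(51.84): V ← 51.84 m/s
adjust_airspeed(+1.15): V ← 51.84 +1.15 = 52.99 m/s
throttle_to(892): rpm ← 892
final state: V = 52.99 m/s, rpm = 892 → n = rpm/60 = 14.866667 rev/s
target J* = 0.1738; solve J* = V/(n·D) for n: n = V/(J*·D) = 52.99/(0.1738 × 3.48) = 87.612264 rev/s
rpm = 60·n = 5256.735844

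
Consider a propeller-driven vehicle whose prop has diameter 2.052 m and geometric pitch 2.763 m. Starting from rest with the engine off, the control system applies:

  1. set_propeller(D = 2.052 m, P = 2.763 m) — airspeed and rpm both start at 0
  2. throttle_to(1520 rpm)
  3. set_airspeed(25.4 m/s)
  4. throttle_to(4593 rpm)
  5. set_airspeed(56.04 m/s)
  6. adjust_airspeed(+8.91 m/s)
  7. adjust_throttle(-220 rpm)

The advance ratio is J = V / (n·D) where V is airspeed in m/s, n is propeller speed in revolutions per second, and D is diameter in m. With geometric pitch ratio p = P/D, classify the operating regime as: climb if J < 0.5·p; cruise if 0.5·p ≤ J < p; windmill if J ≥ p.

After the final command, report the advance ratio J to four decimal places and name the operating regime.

J = 0.4343, regime = climb

set_propeller: D = 2.052 m, P = 2.763 m (p = P/D = 1.346491); state ← (V=0, rpm=0)
throttle_to(1520): rpm ← 1520
set_airspeed(25.4): V ← 25.4 m/s
throttle_to(4593): rpm ← 4593
set_airspeed(56.04): V ← 56.04 m/s
adjust_airspeed(+8.91): V ← 56.04 +8.91 = 64.95 m/s
adjust_throttle(-220): rpm ← 4593 -220 = 4373
final state: V = 64.95 m/s, rpm = 4373 → n = rpm/60 = 72.883333 rev/s
J = V / (n·D) = 64.95 / (72.883333 × 2.052) = 0.434284
regime bands: climb J<0.6732 | cruise [0.6732, 1.3465) | windmill J≥1.3465
J = 0.4343 → climb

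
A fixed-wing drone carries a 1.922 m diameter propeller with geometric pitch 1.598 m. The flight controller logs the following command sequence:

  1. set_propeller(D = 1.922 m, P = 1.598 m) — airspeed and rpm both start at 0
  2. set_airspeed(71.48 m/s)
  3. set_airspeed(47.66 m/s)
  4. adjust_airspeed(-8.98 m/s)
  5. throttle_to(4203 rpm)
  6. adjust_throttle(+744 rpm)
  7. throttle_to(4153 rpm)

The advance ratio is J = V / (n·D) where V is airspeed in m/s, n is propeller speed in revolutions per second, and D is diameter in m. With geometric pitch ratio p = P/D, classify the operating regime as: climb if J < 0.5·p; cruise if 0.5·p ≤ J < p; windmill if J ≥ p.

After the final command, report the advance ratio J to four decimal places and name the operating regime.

J = 0.2908, regime = climb

set_propeller: D = 1.922 m, P = 1.598 m (p = P/D = 0.831426); state ← (V=0, rpm=0)
set_airspeed(71.48): V ← 71.48 m/s
set_airspeed(47.66): V ← 47.66 m/s
adjust_airspeed(-8.98): V ← 47.66 -8.98 = 38.68 m/s
throttle_to(4203): rpm ← 4203
adjust_throttle(+744): rpm ← 4203 +744 = 4947
throttle_to(4153): rpm ← 4153
final state: V = 38.68 m/s, rpm = 4153 → n = rpm/60 = 69.216667 rev/s
J = V / (n·D) = 38.68 / (69.216667 × 1.922) = 0.290752
regime bands: climb J<0.4157 | cruise [0.4157, 0.8314) | windmill J≥0.8314
J = 0.2908 → climb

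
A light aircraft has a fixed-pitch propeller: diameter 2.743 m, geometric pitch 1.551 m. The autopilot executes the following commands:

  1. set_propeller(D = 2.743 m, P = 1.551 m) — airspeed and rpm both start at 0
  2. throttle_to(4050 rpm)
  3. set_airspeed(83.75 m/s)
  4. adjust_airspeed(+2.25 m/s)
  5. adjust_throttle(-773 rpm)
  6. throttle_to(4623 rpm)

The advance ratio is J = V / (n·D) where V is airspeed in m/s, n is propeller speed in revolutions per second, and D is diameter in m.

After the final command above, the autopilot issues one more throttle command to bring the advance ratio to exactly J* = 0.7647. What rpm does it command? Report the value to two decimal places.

rpm = 2459.99

set_propeller: D = 2.743 m, P = 1.551 m (p = P/D = 0.565439); state ← (V=0, rpm=0)
throttle_to(4050): rpm ← 4050
set_airspeed(83.75): V ← 83.75 m/s
adjust_airspeed(+2.25): V ← 83.75 +2.25 = 86 m/s
adjust_throttle(-773): rpm ← 4050 -773 = 3277
throttle_to(4623): rpm ← 4623
final state: V = 86 m/s, rpm = 4623 → n = rpm/60 = 77.050000 rev/s
target J* = 0.7647; solve J* = V/(n·D) for n: n = V/(J*·D) = 86/(0.7647 × 2.743) = 40.999783 rev/s
rpm = 60·n = 2459.986953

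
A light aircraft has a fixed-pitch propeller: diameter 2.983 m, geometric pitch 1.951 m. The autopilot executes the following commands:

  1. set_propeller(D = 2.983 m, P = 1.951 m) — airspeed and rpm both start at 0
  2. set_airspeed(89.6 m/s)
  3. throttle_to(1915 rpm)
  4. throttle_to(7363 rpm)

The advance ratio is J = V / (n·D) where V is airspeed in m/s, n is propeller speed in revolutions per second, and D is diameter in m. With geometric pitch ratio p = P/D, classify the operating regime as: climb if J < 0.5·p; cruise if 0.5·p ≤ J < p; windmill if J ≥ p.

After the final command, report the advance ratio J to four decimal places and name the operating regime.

J = 0.2448, regime = climb

set_propeller: D = 2.983 m, P = 1.951 m (p = P/D = 0.654040); state ← (V=0, rpm=0)
set_airspeed(89.6): V ← 89.6 m/s
throttle_to(1915): rpm ← 1915
throttle_to(7363): rpm ← 7363
final state: V = 89.6 m/s, rpm = 7363 → n = rpm/60 = 122.716667 rev/s
J = V / (n·D) = 89.6 / (122.716667 × 2.983) = 0.244766
regime bands: climb J<0.3270 | cruise [0.3270, 0.6540) | windmill J≥0.6540
J = 0.2448 → climb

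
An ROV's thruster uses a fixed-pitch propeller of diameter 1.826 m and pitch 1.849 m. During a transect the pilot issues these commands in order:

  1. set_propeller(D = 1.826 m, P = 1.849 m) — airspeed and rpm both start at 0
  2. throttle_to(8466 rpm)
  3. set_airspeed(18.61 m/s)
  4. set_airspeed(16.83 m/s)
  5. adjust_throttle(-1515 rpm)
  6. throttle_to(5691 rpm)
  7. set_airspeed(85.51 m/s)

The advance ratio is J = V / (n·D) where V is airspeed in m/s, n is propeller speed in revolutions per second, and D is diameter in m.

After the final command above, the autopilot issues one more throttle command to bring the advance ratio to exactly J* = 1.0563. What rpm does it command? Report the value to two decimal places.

set_propeller: D = 1.826 m, P = 1.849 m (p = P/D = 1.012596); state ← (V=0, rpm=0)
throttle_to(8466): rpm ← 8466
set_airspeed(18.61): V ← 18.61 m/s
set_airspeed(16.83): V ← 16.83 m/s
adjust_throttle(-1515): rpm ← 8466 -1515 = 6951
throttle_to(5691): rpm ← 5691
set_airspeed(85.51): V ← 85.51 m/s
final state: V = 85.51 m/s, rpm = 5691 → n = rpm/60 = 94.850000 rev/s
target J* = 1.0563; solve J* = V/(n·D) for n: n = V/(J*·D) = 85.51/(1.0563 × 1.826) = 44.333177 rev/s
rpm = 60·n = 2659.990612

rpm = 2659.99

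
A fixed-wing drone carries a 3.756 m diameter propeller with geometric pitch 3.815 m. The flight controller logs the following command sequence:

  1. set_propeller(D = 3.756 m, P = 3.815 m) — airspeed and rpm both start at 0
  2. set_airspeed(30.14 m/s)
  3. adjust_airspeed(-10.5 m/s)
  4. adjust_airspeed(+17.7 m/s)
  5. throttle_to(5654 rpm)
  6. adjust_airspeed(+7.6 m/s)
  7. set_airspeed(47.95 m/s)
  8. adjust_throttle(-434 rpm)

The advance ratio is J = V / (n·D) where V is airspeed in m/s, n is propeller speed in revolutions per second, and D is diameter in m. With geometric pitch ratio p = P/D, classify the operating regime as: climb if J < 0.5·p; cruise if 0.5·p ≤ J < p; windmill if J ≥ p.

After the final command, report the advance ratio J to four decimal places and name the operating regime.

J = 0.1467, regime = climb

set_propeller: D = 3.756 m, P = 3.815 m (p = P/D = 1.015708); state ← (V=0, rpm=0)
set_airspeed(30.14): V ← 30.14 m/s
adjust_airspeed(-10.5): V ← 30.14 -10.5 = 19.64 m/s
adjust_airspeed(+17.7): V ← 19.64 +17.7 = 37.34 m/s
throttle_to(5654): rpm ← 5654
adjust_airspeed(+7.6): V ← 37.34 +7.6 = 44.94 m/s
set_airspeed(47.95): V ← 47.95 m/s
adjust_throttle(-434): rpm ← 5654 -434 = 5220
final state: V = 47.95 m/s, rpm = 5220 → n = rpm/60 = 87.000000 rev/s
J = V / (n·D) = 47.95 / (87.000000 × 3.756) = 0.146738
regime bands: climb J<0.5079 | cruise [0.5079, 1.0157) | windmill J≥1.0157
J = 0.1467 → climb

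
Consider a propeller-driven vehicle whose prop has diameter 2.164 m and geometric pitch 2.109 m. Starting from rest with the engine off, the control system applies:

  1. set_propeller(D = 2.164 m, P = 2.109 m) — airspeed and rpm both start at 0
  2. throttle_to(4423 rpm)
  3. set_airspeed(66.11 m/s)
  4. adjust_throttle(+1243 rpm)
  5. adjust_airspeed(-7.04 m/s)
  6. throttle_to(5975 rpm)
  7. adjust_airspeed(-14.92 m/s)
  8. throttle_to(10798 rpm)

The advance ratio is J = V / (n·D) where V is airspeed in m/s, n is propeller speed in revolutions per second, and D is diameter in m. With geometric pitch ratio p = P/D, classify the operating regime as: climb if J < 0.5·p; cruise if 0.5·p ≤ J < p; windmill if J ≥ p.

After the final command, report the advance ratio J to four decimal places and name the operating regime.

set_propeller: D = 2.164 m, P = 2.109 m (p = P/D = 0.974584); state ← (V=0, rpm=0)
throttle_to(4423): rpm ← 4423
set_airspeed(66.11): V ← 66.11 m/s
adjust_throttle(+1243): rpm ← 4423 +1243 = 5666
adjust_airspeed(-7.04): V ← 66.11 -7.04 = 59.07 m/s
throttle_to(5975): rpm ← 5975
adjust_airspeed(-14.92): V ← 59.07 -14.92 = 44.15 m/s
throttle_to(10798): rpm ← 10798
final state: V = 44.15 m/s, rpm = 10798 → n = rpm/60 = 179.966667 rev/s
J = V / (n·D) = 44.15 / (179.966667 × 2.164) = 0.113366
regime bands: climb J<0.4873 | cruise [0.4873, 0.9746) | windmill J≥0.9746
J = 0.1134 → climb

J = 0.1134, regime = climb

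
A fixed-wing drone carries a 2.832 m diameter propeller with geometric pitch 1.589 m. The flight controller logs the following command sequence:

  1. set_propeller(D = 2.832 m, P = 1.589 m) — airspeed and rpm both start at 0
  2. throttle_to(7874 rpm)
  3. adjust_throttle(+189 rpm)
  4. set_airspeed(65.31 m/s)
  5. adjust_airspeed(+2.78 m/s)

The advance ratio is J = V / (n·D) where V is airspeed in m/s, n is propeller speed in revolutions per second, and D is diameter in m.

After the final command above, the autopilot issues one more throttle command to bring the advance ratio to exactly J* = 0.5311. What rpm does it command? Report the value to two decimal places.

rpm = 2716.22

set_propeller: D = 2.832 m, P = 1.589 m (p = P/D = 0.561088); state ← (V=0, rpm=0)
throttle_to(7874): rpm ← 7874
adjust_throttle(+189): rpm ← 7874 +189 = 8063
set_airspeed(65.31): V ← 65.31 m/s
adjust_airspeed(+2.78): V ← 65.31 +2.78 = 68.09 m/s
final state: V = 68.09 m/s, rpm = 8063 → n = rpm/60 = 134.383333 rev/s
target J* = 0.5311; solve J* = V/(n·D) for n: n = V/(J*·D) = 68.09/(0.5311 × 2.832) = 45.270343 rev/s
rpm = 60·n = 2716.220572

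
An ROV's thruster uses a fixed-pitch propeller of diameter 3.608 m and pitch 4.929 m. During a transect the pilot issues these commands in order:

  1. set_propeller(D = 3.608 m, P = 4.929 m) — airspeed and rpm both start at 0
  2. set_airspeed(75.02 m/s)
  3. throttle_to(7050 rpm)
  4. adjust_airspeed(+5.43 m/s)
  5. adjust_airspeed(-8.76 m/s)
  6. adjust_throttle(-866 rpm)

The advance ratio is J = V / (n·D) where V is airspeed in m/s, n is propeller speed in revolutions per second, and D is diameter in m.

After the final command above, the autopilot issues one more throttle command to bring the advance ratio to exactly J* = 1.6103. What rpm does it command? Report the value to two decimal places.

rpm = 740.35

set_propeller: D = 3.608 m, P = 4.929 m (p = P/D = 1.366131); state ← (V=0, rpm=0)
set_airspeed(75.02): V ← 75.02 m/s
throttle_to(7050): rpm ← 7050
adjust_airspeed(+5.43): V ← 75.02 +5.43 = 80.45 m/s
adjust_airspeed(-8.76): V ← 80.45 -8.76 = 71.69 m/s
adjust_throttle(-866): rpm ← 7050 -866 = 6184
final state: V = 71.69 m/s, rpm = 6184 → n = rpm/60 = 103.066667 rev/s
target J* = 1.6103; solve J* = V/(n·D) for n: n = V/(J*·D) = 71.69/(1.6103 × 3.608) = 12.339150 rev/s
rpm = 60·n = 740.349025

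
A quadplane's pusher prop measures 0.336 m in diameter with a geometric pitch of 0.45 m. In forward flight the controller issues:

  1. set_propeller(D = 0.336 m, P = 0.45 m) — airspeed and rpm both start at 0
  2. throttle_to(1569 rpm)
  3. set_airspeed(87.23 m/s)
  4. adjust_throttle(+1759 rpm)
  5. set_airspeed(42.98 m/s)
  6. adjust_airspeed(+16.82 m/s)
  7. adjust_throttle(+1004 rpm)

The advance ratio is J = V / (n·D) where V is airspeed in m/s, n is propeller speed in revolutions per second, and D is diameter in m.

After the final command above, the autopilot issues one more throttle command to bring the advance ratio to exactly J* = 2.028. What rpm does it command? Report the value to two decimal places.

rpm = 5265.57

set_propeller: D = 0.336 m, P = 0.45 m (p = P/D = 1.339286); state ← (V=0, rpm=0)
throttle_to(1569): rpm ← 1569
set_airspeed(87.23): V ← 87.23 m/s
adjust_throttle(+1759): rpm ← 1569 +1759 = 3328
set_airspeed(42.98): V ← 42.98 m/s
adjust_airspeed(+16.82): V ← 42.98 +16.82 = 59.8 m/s
adjust_throttle(+1004): rpm ← 3328 +1004 = 4332
final state: V = 59.8 m/s, rpm = 4332 → n = rpm/60 = 72.200000 rev/s
target J* = 2.028; solve J* = V/(n·D) for n: n = V/(J*·D) = 59.8/(2.028 × 0.336) = 87.759463 rev/s
rpm = 60·n = 5265.567766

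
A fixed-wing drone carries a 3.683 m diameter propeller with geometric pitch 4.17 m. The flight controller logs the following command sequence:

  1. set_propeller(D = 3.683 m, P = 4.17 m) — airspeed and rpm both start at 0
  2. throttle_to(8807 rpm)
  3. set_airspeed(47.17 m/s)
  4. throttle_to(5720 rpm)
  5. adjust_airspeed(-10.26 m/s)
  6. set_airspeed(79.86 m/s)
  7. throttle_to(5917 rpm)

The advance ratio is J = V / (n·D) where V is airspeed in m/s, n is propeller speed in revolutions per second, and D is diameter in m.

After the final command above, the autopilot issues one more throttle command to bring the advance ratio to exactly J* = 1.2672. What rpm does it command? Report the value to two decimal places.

rpm = 1026.68

set_propeller: D = 3.683 m, P = 4.17 m (p = P/D = 1.132229); state ← (V=0, rpm=0)
throttle_to(8807): rpm ← 8807
set_airspeed(47.17): V ← 47.17 m/s
throttle_to(5720): rpm ← 5720
adjust_airspeed(-10.26): V ← 47.17 -10.26 = 36.91 m/s
set_airspeed(79.86): V ← 79.86 m/s
throttle_to(5917): rpm ← 5917
final state: V = 79.86 m/s, rpm = 5917 → n = rpm/60 = 98.616667 rev/s
target J* = 1.2672; solve J* = V/(n·D) for n: n = V/(J*·D) = 79.86/(1.2672 × 3.683) = 17.111277 rev/s
rpm = 60·n = 1026.676622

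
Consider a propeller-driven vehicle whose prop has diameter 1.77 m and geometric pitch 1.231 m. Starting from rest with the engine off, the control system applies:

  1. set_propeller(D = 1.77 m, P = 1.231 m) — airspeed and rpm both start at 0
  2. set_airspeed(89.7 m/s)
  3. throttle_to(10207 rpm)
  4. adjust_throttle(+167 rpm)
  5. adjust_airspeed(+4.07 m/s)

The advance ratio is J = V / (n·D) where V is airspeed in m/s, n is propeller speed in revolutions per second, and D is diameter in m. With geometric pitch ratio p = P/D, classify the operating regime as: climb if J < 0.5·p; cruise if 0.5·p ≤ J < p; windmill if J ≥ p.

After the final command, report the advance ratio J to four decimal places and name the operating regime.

set_propeller: D = 1.77 m, P = 1.231 m (p = P/D = 0.695480); state ← (V=0, rpm=0)
set_airspeed(89.7): V ← 89.7 m/s
throttle_to(10207): rpm ← 10207
adjust_throttle(+167): rpm ← 10207 +167 = 10374
adjust_airspeed(+4.07): V ← 89.7 +4.07 = 93.77 m/s
final state: V = 93.77 m/s, rpm = 10374 → n = rpm/60 = 172.900000 rev/s
J = V / (n·D) = 93.77 / (172.900000 × 1.77) = 0.306405
regime bands: climb J<0.3477 | cruise [0.3477, 0.6955) | windmill J≥0.6955
J = 0.3064 → climb

J = 0.3064, regime = climb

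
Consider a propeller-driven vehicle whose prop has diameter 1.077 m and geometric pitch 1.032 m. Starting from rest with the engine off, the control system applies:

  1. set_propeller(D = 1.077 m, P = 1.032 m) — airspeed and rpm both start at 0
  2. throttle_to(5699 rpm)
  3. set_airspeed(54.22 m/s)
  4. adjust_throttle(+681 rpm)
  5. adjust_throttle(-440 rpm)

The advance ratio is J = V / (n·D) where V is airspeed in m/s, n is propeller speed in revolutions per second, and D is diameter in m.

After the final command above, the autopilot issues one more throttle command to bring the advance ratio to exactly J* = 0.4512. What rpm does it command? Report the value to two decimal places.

rpm = 6694.62

set_propeller: D = 1.077 m, P = 1.032 m (p = P/D = 0.958217); state ← (V=0, rpm=0)
throttle_to(5699): rpm ← 5699
set_airspeed(54.22): V ← 54.22 m/s
adjust_throttle(+681): rpm ← 5699 +681 = 6380
adjust_throttle(-440): rpm ← 6380 -440 = 5940
final state: V = 54.22 m/s, rpm = 5940 → n = rpm/60 = 99.000000 rev/s
target J* = 0.4512; solve J* = V/(n·D) for n: n = V/(J*·D) = 54.22/(0.4512 × 1.077) = 111.577010 rev/s
rpm = 60·n = 6694.620597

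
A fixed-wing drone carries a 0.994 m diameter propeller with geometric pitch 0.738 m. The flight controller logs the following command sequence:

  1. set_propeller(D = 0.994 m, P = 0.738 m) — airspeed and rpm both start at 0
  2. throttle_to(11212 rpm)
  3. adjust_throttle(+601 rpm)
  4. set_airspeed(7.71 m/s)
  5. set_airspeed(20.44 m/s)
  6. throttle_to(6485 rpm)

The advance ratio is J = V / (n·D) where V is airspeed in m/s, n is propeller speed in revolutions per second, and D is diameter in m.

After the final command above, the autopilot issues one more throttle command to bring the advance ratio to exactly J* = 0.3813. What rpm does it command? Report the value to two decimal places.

rpm = 3235.78

set_propeller: D = 0.994 m, P = 0.738 m (p = P/D = 0.742455); state ← (V=0, rpm=0)
throttle_to(11212): rpm ← 11212
adjust_throttle(+601): rpm ← 11212 +601 = 11813
set_airspeed(7.71): V ← 7.71 m/s
set_airspeed(20.44): V ← 20.44 m/s
throttle_to(6485): rpm ← 6485
final state: V = 20.44 m/s, rpm = 6485 → n = rpm/60 = 108.083333 rev/s
target J* = 0.3813; solve J* = V/(n·D) for n: n = V/(J*·D) = 20.44/(0.3813 × 0.994) = 53.929662 rev/s
rpm = 60·n = 3235.779745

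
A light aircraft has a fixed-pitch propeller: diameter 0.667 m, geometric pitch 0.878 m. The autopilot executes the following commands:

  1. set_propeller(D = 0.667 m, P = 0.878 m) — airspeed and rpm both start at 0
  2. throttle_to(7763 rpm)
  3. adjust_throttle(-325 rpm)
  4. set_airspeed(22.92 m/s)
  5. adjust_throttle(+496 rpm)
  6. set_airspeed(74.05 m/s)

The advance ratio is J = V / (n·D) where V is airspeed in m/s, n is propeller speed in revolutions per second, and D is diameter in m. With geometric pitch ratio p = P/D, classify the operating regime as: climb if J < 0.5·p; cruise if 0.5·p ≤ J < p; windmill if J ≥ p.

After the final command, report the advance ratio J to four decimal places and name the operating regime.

J = 0.8396, regime = cruise

set_propeller: D = 0.667 m, P = 0.878 m (p = P/D = 1.316342); state ← (V=0, rpm=0)
throttle_to(7763): rpm ← 7763
adjust_throttle(-325): rpm ← 7763 -325 = 7438
set_airspeed(22.92): V ← 22.92 m/s
adjust_throttle(+496): rpm ← 7438 +496 = 7934
set_airspeed(74.05): V ← 74.05 m/s
final state: V = 74.05 m/s, rpm = 7934 → n = rpm/60 = 132.233333 rev/s
J = V / (n·D) = 74.05 / (132.233333 × 0.667) = 0.839573
regime bands: climb J<0.6582 | cruise [0.6582, 1.3163) | windmill J≥1.3163
J = 0.8396 → cruise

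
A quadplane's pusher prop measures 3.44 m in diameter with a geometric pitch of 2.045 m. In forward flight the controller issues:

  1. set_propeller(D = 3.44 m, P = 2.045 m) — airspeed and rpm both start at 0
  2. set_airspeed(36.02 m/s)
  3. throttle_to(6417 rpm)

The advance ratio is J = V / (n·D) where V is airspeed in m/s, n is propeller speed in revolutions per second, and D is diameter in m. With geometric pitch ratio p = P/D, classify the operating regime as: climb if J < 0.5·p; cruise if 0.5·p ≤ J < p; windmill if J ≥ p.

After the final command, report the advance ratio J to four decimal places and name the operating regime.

set_propeller: D = 3.44 m, P = 2.045 m (p = P/D = 0.594477); state ← (V=0, rpm=0)
set_airspeed(36.02): V ← 36.02 m/s
throttle_to(6417): rpm ← 6417
final state: V = 36.02 m/s, rpm = 6417 → n = rpm/60 = 106.950000 rev/s
J = V / (n·D) = 36.02 / (106.950000 × 3.44) = 0.097905
regime bands: climb J<0.2972 | cruise [0.2972, 0.5945) | windmill J≥0.5945
J = 0.0979 → climb

J = 0.0979, regime = climb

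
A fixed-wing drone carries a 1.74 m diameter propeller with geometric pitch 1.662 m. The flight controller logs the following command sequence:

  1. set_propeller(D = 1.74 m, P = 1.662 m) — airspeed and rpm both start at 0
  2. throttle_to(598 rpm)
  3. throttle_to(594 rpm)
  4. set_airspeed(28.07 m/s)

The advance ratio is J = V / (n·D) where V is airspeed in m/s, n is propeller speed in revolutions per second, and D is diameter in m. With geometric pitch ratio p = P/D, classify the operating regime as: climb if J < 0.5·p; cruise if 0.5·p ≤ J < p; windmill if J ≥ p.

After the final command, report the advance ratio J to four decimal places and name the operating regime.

J = 1.6295, regime = windmill

set_propeller: D = 1.74 m, P = 1.662 m (p = P/D = 0.955172); state ← (V=0, rpm=0)
throttle_to(598): rpm ← 598
throttle_to(594): rpm ← 594
set_airspeed(28.07): V ← 28.07 m/s
final state: V = 28.07 m/s, rpm = 594 → n = rpm/60 = 9.900000 rev/s
J = V / (n·D) = 28.07 / (9.900000 × 1.74) = 1.629514
regime bands: climb J<0.4776 | cruise [0.4776, 0.9552) | windmill J≥0.9552
J = 1.6295 → windmill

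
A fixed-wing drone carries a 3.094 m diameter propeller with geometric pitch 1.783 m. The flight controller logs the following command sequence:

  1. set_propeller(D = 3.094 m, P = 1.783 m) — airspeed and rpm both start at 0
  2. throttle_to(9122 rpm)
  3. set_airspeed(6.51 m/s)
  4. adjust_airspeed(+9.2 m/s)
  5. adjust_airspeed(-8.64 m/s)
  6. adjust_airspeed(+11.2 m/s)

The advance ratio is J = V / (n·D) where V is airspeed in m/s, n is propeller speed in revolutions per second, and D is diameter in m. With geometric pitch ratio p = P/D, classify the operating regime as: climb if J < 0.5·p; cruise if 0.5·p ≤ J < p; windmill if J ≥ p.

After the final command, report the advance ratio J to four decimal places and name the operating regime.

set_propeller: D = 3.094 m, P = 1.783 m (p = P/D = 0.576277); state ← (V=0, rpm=0)
throttle_to(9122): rpm ← 9122
set_airspeed(6.51): V ← 6.51 m/s
adjust_airspeed(+9.2): V ← 6.51 +9.2 = 15.71 m/s
adjust_airspeed(-8.64): V ← 15.71 -8.64 = 7.07 m/s
adjust_airspeed(+11.2): V ← 7.07 +11.2 = 18.27 m/s
final state: V = 18.27 m/s, rpm = 9122 → n = rpm/60 = 152.033333 rev/s
J = V / (n·D) = 18.27 / (152.033333 × 3.094) = 0.038840
regime bands: climb J<0.2881 | cruise [0.2881, 0.5763) | windmill J≥0.5763
J = 0.0388 → climb

J = 0.0388, regime = climb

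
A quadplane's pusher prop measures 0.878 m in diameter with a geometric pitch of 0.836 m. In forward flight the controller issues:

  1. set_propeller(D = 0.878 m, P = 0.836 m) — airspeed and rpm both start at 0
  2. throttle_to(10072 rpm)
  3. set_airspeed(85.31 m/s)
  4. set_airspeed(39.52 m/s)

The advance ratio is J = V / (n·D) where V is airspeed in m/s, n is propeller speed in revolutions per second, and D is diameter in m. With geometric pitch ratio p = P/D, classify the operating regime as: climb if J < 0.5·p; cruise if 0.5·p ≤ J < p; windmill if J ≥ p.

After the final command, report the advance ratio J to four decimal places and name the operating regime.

J = 0.2681, regime = climb

set_propeller: D = 0.878 m, P = 0.836 m (p = P/D = 0.952164); state ← (V=0, rpm=0)
throttle_to(10072): rpm ← 10072
set_airspeed(85.31): V ← 85.31 m/s
set_airspeed(39.52): V ← 39.52 m/s
final state: V = 39.52 m/s, rpm = 10072 → n = rpm/60 = 167.866667 rev/s
J = V / (n·D) = 39.52 / (167.866667 × 0.878) = 0.268138
regime bands: climb J<0.4761 | cruise [0.4761, 0.9522) | windmill J≥0.9522
J = 0.2681 → climb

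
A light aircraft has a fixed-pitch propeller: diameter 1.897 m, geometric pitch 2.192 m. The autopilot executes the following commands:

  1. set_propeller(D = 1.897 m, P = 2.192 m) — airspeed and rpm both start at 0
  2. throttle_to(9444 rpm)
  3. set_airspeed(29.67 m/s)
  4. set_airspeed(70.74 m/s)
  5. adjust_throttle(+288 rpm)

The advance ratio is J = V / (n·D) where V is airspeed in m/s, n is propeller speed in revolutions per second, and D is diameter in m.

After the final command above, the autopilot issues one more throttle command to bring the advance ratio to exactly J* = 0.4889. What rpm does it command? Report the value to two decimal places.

set_propeller: D = 1.897 m, P = 2.192 m (p = P/D = 1.155509); state ← (V=0, rpm=0)
throttle_to(9444): rpm ← 9444
set_airspeed(29.67): V ← 29.67 m/s
set_airspeed(70.74): V ← 70.74 m/s
adjust_throttle(+288): rpm ← 9444 +288 = 9732
final state: V = 70.74 m/s, rpm = 9732 → n = rpm/60 = 162.200000 rev/s
target J* = 0.4889; solve J* = V/(n·D) for n: n = V/(J*·D) = 70.74/(0.4889 × 1.897) = 76.274205 rev/s
rpm = 60·n = 4576.452275

rpm = 4576.45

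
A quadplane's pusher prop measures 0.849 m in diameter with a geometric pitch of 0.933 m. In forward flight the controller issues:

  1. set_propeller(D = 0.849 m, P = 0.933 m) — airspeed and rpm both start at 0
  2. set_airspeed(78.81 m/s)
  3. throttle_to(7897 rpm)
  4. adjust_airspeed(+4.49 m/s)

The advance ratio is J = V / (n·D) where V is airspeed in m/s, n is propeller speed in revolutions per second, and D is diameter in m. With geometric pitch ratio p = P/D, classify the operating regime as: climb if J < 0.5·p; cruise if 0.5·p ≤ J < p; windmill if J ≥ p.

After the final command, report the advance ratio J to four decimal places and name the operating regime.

J = 0.7455, regime = cruise

set_propeller: D = 0.849 m, P = 0.933 m (p = P/D = 1.098940); state ← (V=0, rpm=0)
set_airspeed(78.81): V ← 78.81 m/s
throttle_to(7897): rpm ← 7897
adjust_airspeed(+4.49): V ← 78.81 +4.49 = 83.3 m/s
final state: V = 83.3 m/s, rpm = 7897 → n = rpm/60 = 131.616667 rev/s
J = V / (n·D) = 83.3 / (131.616667 × 0.849) = 0.745464
regime bands: climb J<0.5495 | cruise [0.5495, 1.0989) | windmill J≥1.0989
J = 0.7455 → cruise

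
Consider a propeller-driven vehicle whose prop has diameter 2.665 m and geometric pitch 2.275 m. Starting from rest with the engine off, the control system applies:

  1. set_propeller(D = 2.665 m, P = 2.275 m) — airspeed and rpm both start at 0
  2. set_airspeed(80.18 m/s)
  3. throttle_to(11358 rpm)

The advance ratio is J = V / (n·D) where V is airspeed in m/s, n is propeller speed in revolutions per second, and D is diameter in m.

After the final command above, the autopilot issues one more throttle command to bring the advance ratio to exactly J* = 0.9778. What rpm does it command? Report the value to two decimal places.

rpm = 1846.16

set_propeller: D = 2.665 m, P = 2.275 m (p = P/D = 0.853659); state ← (V=0, rpm=0)
set_airspeed(80.18): V ← 80.18 m/s
throttle_to(11358): rpm ← 11358
final state: V = 80.18 m/s, rpm = 11358 → n = rpm/60 = 189.300000 rev/s
target J* = 0.9778; solve J* = V/(n·D) for n: n = V/(J*·D) = 80.18/(0.9778 × 2.665) = 30.769384 rev/s
rpm = 60·n = 1846.163056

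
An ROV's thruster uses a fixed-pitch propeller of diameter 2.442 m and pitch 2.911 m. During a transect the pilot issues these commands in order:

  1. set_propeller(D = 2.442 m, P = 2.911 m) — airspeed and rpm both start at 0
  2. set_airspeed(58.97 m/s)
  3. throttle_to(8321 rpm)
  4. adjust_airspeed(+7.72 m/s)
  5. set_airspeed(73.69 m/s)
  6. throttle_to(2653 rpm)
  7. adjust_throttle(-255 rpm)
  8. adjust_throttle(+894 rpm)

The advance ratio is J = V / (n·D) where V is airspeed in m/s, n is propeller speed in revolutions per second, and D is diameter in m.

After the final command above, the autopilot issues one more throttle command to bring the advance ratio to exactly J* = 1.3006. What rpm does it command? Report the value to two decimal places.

set_propeller: D = 2.442 m, P = 2.911 m (p = P/D = 1.192056); state ← (V=0, rpm=0)
set_airspeed(58.97): V ← 58.97 m/s
throttle_to(8321): rpm ← 8321
adjust_airspeed(+7.72): V ← 58.97 +7.72 = 66.69 m/s
set_airspeed(73.69): V ← 73.69 m/s
throttle_to(2653): rpm ← 2653
adjust_throttle(-255): rpm ← 2653 -255 = 2398
adjust_throttle(+894): rpm ← 2398 +894 = 3292
final state: V = 73.69 m/s, rpm = 3292 → n = rpm/60 = 54.866667 rev/s
target J* = 1.3006; solve J* = V/(n·D) for n: n = V/(J*·D) = 73.69/(1.3006 × 2.442) = 23.201665 rev/s
rpm = 60·n = 1392.099885

rpm = 1392.10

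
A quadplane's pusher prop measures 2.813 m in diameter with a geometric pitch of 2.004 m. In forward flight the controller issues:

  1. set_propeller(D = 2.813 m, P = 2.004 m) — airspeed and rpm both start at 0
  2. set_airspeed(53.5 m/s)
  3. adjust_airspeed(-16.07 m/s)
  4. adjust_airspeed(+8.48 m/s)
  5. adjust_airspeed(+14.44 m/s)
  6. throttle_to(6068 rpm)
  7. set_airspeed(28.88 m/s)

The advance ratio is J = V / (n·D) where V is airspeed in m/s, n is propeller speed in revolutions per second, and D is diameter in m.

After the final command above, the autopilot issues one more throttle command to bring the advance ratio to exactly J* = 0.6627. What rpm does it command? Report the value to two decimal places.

set_propeller: D = 2.813 m, P = 2.004 m (p = P/D = 0.712407); state ← (V=0, rpm=0)
set_airspeed(53.5): V ← 53.5 m/s
adjust_airspeed(-16.07): V ← 53.5 -16.07 = 37.43 m/s
adjust_airspeed(+8.48): V ← 37.43 +8.48 = 45.91 m/s
adjust_airspeed(+14.44): V ← 45.91 +14.44 = 60.35 m/s
throttle_to(6068): rpm ← 6068
set_airspeed(28.88): V ← 28.88 m/s
final state: V = 28.88 m/s, rpm = 6068 → n = rpm/60 = 101.133333 rev/s
target J* = 0.6627; solve J* = V/(n·D) for n: n = V/(J*·D) = 28.88/(0.6627 × 2.813) = 15.492107 rev/s
rpm = 60·n = 929.526416

rpm = 929.53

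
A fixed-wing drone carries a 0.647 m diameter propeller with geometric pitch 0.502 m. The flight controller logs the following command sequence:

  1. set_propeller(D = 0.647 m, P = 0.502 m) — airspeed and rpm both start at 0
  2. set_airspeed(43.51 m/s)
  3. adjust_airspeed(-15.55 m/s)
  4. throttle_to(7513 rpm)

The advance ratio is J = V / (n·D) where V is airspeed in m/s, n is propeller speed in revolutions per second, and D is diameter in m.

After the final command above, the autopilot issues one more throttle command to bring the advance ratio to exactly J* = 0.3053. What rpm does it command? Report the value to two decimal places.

rpm = 8492.93

set_propeller: D = 0.647 m, P = 0.502 m (p = P/D = 0.775889); state ← (V=0, rpm=0)
set_airspeed(43.51): V ← 43.51 m/s
adjust_airspeed(-15.55): V ← 43.51 -15.55 = 27.96 m/s
throttle_to(7513): rpm ← 7513
final state: V = 27.96 m/s, rpm = 7513 → n = rpm/60 = 125.216667 rev/s
target J* = 0.3053; solve J* = V/(n·D) for n: n = V/(J*·D) = 27.96/(0.3053 × 0.647) = 141.548764 rev/s
rpm = 60·n = 8492.925852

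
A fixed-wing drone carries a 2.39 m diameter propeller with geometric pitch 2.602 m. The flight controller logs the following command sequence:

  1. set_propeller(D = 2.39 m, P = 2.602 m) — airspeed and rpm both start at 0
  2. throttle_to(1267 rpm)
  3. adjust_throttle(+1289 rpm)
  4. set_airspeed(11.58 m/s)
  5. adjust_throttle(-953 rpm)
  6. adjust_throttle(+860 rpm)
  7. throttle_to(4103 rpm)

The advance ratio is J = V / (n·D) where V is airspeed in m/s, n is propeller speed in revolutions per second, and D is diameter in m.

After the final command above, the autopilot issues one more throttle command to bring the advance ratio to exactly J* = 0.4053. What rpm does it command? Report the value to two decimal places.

set_propeller: D = 2.39 m, P = 2.602 m (p = P/D = 1.088703); state ← (V=0, rpm=0)
throttle_to(1267): rpm ← 1267
adjust_throttle(+1289): rpm ← 1267 +1289 = 2556
set_airspeed(11.58): V ← 11.58 m/s
adjust_throttle(-953): rpm ← 2556 -953 = 1603
adjust_throttle(+860): rpm ← 1603 +860 = 2463
throttle_to(4103): rpm ← 4103
final state: V = 11.58 m/s, rpm = 4103 → n = rpm/60 = 68.383333 rev/s
target J* = 0.4053; solve J* = V/(n·D) for n: n = V/(J*·D) = 11.58/(0.4053 × 2.39) = 11.954573 rev/s
rpm = 60·n = 717.274357

rpm = 717.27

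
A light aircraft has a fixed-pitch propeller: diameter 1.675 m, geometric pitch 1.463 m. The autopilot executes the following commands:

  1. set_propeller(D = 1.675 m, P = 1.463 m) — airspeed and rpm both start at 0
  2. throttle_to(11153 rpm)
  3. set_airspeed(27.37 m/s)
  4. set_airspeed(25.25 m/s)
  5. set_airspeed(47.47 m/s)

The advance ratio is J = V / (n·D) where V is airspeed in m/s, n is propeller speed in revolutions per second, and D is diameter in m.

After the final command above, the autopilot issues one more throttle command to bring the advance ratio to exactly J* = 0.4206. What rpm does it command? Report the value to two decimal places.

rpm = 4042.84

set_propeller: D = 1.675 m, P = 1.463 m (p = P/D = 0.873433); state ← (V=0, rpm=0)
throttle_to(11153): rpm ← 11153
set_airspeed(27.37): V ← 27.37 m/s
set_airspeed(25.25): V ← 25.25 m/s
set_airspeed(47.47): V ← 47.47 m/s
final state: V = 47.47 m/s, rpm = 11153 → n = rpm/60 = 185.883333 rev/s
target J* = 0.4206; solve J* = V/(n·D) for n: n = V/(J*·D) = 47.47/(0.4206 × 1.675) = 67.380643 rev/s
rpm = 60·n = 4042.838589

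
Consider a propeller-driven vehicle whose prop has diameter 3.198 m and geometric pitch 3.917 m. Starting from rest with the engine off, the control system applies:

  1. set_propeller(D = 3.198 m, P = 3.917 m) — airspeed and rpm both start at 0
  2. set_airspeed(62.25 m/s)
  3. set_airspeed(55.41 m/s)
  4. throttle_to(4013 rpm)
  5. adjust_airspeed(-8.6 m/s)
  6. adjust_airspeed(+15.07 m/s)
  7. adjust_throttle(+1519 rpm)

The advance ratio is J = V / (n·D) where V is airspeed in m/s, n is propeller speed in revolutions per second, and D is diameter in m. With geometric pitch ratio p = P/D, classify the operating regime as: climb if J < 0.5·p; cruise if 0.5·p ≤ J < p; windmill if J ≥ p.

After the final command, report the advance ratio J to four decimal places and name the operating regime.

J = 0.2099, regime = climb

set_propeller: D = 3.198 m, P = 3.917 m (p = P/D = 1.224828); state ← (V=0, rpm=0)
set_airspeed(62.25): V ← 62.25 m/s
set_airspeed(55.41): V ← 55.41 m/s
throttle_to(4013): rpm ← 4013
adjust_airspeed(-8.6): V ← 55.41 -8.6 = 46.81 m/s
adjust_airspeed(+15.07): V ← 46.81 +15.07 = 61.88 m/s
adjust_throttle(+1519): rpm ← 4013 +1519 = 5532
final state: V = 61.88 m/s, rpm = 5532 → n = rpm/60 = 92.200000 rev/s
J = V / (n·D) = 61.88 / (92.200000 × 3.198) = 0.209865
regime bands: climb J<0.6124 | cruise [0.6124, 1.2248) | windmill J≥1.2248
J = 0.2099 → climb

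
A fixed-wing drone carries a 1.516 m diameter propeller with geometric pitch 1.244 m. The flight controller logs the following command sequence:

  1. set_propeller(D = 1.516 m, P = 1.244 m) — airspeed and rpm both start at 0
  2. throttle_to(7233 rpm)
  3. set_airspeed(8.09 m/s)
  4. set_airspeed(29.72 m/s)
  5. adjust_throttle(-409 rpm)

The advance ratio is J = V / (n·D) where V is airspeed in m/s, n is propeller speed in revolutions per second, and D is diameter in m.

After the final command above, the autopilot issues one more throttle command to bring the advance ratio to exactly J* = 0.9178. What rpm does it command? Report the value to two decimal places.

set_propeller: D = 1.516 m, P = 1.244 m (p = P/D = 0.820580); state ← (V=0, rpm=0)
throttle_to(7233): rpm ← 7233
set_airspeed(8.09): V ← 8.09 m/s
set_airspeed(29.72): V ← 29.72 m/s
adjust_throttle(-409): rpm ← 7233 -409 = 6824
final state: V = 29.72 m/s, rpm = 6824 → n = rpm/60 = 113.733333 rev/s
target J* = 0.9178; solve J* = V/(n·D) for n: n = V/(J*·D) = 29.72/(0.9178 × 1.516) = 21.360015 rev/s
rpm = 60·n = 1281.600891

rpm = 1281.60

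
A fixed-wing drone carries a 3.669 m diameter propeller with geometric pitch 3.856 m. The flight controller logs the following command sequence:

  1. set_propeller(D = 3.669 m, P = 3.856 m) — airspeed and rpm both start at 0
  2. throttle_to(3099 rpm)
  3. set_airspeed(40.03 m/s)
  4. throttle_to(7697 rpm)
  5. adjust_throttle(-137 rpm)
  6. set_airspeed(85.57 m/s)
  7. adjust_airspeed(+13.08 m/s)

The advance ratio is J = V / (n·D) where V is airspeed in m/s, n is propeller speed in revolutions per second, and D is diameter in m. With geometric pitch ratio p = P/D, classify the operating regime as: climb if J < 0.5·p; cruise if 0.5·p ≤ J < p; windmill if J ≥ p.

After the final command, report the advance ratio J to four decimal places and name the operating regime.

set_propeller: D = 3.669 m, P = 3.856 m (p = P/D = 1.050968); state ← (V=0, rpm=0)
throttle_to(3099): rpm ← 3099
set_airspeed(40.03): V ← 40.03 m/s
throttle_to(7697): rpm ← 7697
adjust_throttle(-137): rpm ← 7697 -137 = 7560
set_airspeed(85.57): V ← 85.57 m/s
adjust_airspeed(+13.08): V ← 85.57 +13.08 = 98.65 m/s
final state: V = 98.65 m/s, rpm = 7560 → n = rpm/60 = 126.000000 rev/s
J = V / (n·D) = 98.65 / (126.000000 × 3.669) = 0.213392
regime bands: climb J<0.5255 | cruise [0.5255, 1.0510) | windmill J≥1.0510
J = 0.2134 → climb

J = 0.2134, regime = climb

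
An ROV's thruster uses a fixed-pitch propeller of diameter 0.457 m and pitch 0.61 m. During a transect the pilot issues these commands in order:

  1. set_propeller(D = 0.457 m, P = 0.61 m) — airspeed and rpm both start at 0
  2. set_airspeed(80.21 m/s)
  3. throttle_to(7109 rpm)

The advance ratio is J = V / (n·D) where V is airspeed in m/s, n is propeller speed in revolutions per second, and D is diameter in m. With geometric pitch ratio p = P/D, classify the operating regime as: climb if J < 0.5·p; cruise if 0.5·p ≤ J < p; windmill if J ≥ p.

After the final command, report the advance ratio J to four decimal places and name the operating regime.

set_propeller: D = 0.457 m, P = 0.61 m (p = P/D = 1.334792); state ← (V=0, rpm=0)
set_airspeed(80.21): V ← 80.21 m/s
throttle_to(7109): rpm ← 7109
final state: V = 80.21 m/s, rpm = 7109 → n = rpm/60 = 118.483333 rev/s
J = V / (n·D) = 80.21 / (118.483333 × 0.457) = 1.481341
regime bands: climb J<0.6674 | cruise [0.6674, 1.3348) | windmill J≥1.3348
J = 1.4813 → windmill

J = 1.4813, regime = windmill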